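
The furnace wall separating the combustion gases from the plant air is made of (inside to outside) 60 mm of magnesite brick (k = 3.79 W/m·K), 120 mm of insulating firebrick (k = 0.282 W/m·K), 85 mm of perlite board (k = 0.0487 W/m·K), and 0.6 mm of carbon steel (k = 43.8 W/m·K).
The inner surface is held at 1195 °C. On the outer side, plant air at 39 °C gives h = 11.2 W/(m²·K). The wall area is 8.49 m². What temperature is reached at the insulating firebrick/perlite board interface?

Series thermal resistances:
R_magnesite brick = L/(kA) = 0.06/(3.79×8.49) = 0.001865 K/W
R_insulating firebrick = L/(kA) = 0.12/(0.282×8.49) = 0.05012 K/W
R_perlite board = L/(kA) = 0.085/(0.0487×8.49) = 0.2056 K/W
R_carbon steel = L/(kA) = 0.0006/(43.8×8.49) = 1.614×10^-6 K/W
R_outer film = 1/(h_o·A) = 1/(11.2×8.49) = 0.01052 K/W
R_total = 0.2681 K/W;  Q = ΔT/R_total = 1156/0.2681 = 4312 W
T_interface = T_inner − Q·ΣR(inner→interface) = 1195 − 4310×0.05199

T ≈ 971 °C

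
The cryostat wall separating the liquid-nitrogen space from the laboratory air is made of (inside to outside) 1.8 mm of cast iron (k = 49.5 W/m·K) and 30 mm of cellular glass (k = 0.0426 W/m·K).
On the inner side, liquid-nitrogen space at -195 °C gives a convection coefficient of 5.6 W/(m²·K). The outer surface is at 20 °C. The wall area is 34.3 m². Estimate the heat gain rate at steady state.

Q ≈ 8350 W

Using the resistance-network approach (series):
R_inner film = 1/(h_i·A) = 1/(5.6×34.3) = 0.005206 K/W
R_cast iron = L/(kA) = 0.0018/(49.5×34.3) = 1.06×10^-6 K/W
R_cellular glass = L/(kA) = 0.03/(0.0426×34.3) = 0.02053 K/W
R_total = 0.02574 K/W
Q = ΔT / R_total = 215 / 0.02574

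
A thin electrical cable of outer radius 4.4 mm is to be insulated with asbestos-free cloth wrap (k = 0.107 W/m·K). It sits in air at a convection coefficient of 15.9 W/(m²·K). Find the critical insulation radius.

r_cr ≈ 6.73 mm

For a cylinder r_cr = k/h = 0.107/15.9
r_cr = 6.73 mm; since the bare radius (4.4 mm) is below r_cr, adding a thin layer of insulation will *increase* heat loss.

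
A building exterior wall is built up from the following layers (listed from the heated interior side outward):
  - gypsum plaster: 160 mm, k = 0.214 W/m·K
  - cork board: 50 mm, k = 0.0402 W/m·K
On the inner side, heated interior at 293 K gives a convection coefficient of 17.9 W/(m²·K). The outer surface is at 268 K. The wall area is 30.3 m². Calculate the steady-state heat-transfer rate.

Q ≈ 370 W

Model the wall as resistances in series:
R_inner film = 1/(h_i·A) = 1/(17.9×30.3) = 0.001844 K/W
R_gypsum plaster = L/(kA) = 0.16/(0.214×30.3) = 0.02468 K/W
R_cork board = L/(kA) = 0.05/(0.0402×30.3) = 0.04105 K/W
R_total = 0.06757 K/W
Q = ΔT / R_total = 25 / 0.06757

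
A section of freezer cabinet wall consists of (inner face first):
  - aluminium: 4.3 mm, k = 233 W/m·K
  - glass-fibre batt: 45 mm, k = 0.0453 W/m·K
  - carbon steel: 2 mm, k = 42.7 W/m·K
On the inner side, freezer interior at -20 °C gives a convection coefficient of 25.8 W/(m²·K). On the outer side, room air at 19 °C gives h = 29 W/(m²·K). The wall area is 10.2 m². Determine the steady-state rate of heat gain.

Using the resistance-network approach (series):
R_inner film = 1/(h_i·A) = 1/(25.8×10.2) = 0.0038 K/W
R_aluminium = L/(kA) = 0.0043/(233×10.2) = 1.809×10^-6 K/W
R_glass-fibre batt = L/(kA) = 0.045/(0.0453×10.2) = 0.09739 K/W
R_carbon steel = L/(kA) = 0.002/(42.7×10.2) = 4.592×10^-6 K/W
R_outer film = 1/(h_o·A) = 1/(29×10.2) = 0.003381 K/W
R_total = 0.1046 K/W
Q = ΔT / R_total = 39 / 0.1046

Q ≈ 373 W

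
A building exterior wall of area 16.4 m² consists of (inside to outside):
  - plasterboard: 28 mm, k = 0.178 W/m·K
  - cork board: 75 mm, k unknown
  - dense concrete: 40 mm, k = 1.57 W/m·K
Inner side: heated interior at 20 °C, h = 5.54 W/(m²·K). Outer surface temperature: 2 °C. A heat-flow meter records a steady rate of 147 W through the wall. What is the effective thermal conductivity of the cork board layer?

k ≈ 0.0456 W/(m·K)

Using the resistance-network approach (series):
R_inner film = 1/(h_i·A) = 1/(5.54×16.4) = 0.01101 K/W
R_plasterboard = L/(kA) = 0.028/(0.178×16.4) = 0.009592 K/W
R_dense concrete = L/(kA) = 0.04/(1.57×16.4) = 0.001554 K/W
Sum of known resistances R_other = 0.02215 K/W
Total R = ΔT/Q = 18/147 = 0.1224 K/W
R_cork board = R_total − R_other = 0.1003 K/W
k = L/(R·A) = 0.075/(0.1003×16.4)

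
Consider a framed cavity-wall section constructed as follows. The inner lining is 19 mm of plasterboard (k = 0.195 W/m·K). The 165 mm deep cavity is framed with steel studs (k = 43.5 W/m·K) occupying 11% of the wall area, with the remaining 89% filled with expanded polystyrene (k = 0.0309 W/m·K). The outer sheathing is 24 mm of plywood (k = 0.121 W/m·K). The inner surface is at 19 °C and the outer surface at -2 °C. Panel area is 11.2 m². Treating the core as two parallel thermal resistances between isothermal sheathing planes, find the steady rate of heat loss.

Sheathing layers in series; stud and cavity paths in parallel between them.
R_inner = 0.019/(0.195×11.2) = 0.0087 K/W
R_stud  = 0.165/(43.5×0.11×11.2) = 0.003079 K/W
R_cav   = 0.165/(0.0309×0.89×11.2) = 0.5357 K/W
1/R_core = 1/R_stud + 1/R_cav → R_core = 0.003061 K/W
R_outer = 0.024/(0.121×11.2) = 0.01771 K/W
R_total = 0.02947 K/W
Q = ΔT/R_total = 21/0.02947

Q ≈ 713 W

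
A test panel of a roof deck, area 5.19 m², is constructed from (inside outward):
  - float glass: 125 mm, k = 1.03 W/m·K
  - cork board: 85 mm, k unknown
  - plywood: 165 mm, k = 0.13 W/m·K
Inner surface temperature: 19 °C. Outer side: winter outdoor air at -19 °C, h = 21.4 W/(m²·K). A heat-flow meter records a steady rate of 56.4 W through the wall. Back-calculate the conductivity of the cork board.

Thermal resistances in series:
R_float glass = L/(kA) = 0.125/(1.03×5.19) = 0.02338 K/W
R_plywood = L/(kA) = 0.165/(0.13×5.19) = 0.2446 K/W
R_outer film = 1/(h_o·A) = 1/(21.4×5.19) = 0.009004 K/W
Sum of known resistances R_other = 0.2769 K/W
Total R = ΔT/Q = 38/56.4 = 0.6738 K/W
R_cork board = R_total − R_other = 0.3968 K/W
k = L/(R·A) = 0.085/(0.3968×5.19)

k ≈ 0.0413 W/(m·K)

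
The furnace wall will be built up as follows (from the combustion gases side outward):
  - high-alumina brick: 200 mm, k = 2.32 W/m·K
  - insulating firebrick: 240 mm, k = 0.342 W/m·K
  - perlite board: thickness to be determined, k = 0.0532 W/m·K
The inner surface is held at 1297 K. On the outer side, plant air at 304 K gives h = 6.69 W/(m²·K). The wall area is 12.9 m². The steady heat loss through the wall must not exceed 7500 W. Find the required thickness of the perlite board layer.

Thermal resistances in series:
R_high-alumina brick = L/(kA) = 0.2/(2.32×12.9) = 0.006683 K/W
R_insulating firebrick = L/(kA) = 0.24/(0.342×12.9) = 0.0544 K/W
R_outer film = 1/(h_o·A) = 1/(6.69×12.9) = 0.01159 K/W
Sum of the known resistances R_other = 0.07267 K/W
Required total resistance R_tot = ΔT/Q_allow = 993/7500 = 0.1324 K/W
R_perlite board = R_tot − R_other = 0.05973 K/W
L = R·k·A = 0.05973×0.0532×12.9

L ≈ 41 mm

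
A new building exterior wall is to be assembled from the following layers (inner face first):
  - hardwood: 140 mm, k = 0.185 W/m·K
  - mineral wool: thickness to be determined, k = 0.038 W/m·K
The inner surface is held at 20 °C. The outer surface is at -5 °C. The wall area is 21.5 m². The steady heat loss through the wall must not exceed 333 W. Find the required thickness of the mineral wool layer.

L ≈ 32.6 mm

Series thermal resistances:
R_hardwood = L/(kA) = 0.14/(0.185×21.5) = 0.0352 K/W
Sum of the known resistances R_other = 0.0352 K/W
Required total resistance R_tot = ΔT/Q_allow = 25/333 = 0.07508 K/W
R_mineral wool = R_tot − R_other = 0.03988 K/W
L = R·k·A = 0.03988×0.038×21.5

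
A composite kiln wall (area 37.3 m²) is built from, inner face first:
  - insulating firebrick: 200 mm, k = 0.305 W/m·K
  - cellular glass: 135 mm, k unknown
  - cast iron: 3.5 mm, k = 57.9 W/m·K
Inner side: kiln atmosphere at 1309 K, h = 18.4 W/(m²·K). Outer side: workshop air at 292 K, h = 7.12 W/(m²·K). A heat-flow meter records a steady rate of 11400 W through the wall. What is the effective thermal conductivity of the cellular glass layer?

k ≈ 0.0545 W/(m·K)

Treating each layer as a thermal resistance in series:
R_inner film = 1/(h_i·A) = 1/(18.4×37.3) = 0.001457 K/W
R_insulating firebrick = L/(kA) = 0.2/(0.305×37.3) = 0.01758 K/W
R_cast iron = L/(kA) = 0.0035/(57.9×37.3) = 1.621×10^-6 K/W
R_outer film = 1/(h_o·A) = 1/(7.12×37.3) = 0.003765 K/W
Sum of known resistances R_other = 0.0228 K/W
Total R = ΔT/Q = 1017/11400 = 0.08921 K/W
R_cellular glass = R_total − R_other = 0.06641 K/W
k = L/(R·A) = 0.135/(0.06641×37.3)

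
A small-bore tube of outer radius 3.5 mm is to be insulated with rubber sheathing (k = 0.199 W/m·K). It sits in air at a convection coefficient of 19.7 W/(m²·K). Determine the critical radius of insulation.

For a cylinder r_cr = k/h = 0.199/19.7
r_cr = 10.1 mm; since the bare radius (3.5 mm) is below r_cr, adding a thin layer of insulation will *increase* heat loss.

r_cr ≈ 10.1 mm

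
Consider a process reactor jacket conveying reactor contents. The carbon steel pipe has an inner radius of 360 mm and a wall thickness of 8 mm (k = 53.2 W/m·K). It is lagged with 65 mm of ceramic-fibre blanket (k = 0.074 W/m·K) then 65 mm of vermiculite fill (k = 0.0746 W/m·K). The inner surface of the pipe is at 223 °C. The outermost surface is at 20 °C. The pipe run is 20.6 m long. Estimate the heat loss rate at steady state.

Per-layer cylindrical resistances, series-summed:
R_carbon steel pipe wall = ln(368/360)/(2π×53.2×20.6) = 3.192×10^-6 K/W
R_ceramic-fibre blanket = ln(433/368)/(2π×0.074×20.6) = 0.01698 K/W
R_vermiculite fill = ln(498/433)/(2π×0.0746×20.6) = 0.01448 K/W
R_total = 0.03147 K/W
Q = ΔT/R_total = 203/0.03147

Q ≈ 6450 W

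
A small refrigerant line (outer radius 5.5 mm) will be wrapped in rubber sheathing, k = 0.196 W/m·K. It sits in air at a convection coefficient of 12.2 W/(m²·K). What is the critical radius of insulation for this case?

For a cylinder r_cr = k/h = 0.196/12.2
r_cr = 16.1 mm; since the bare radius (5.5 mm) is below r_cr, adding a thin layer of insulation will *increase* heat loss.

r_cr ≈ 16.1 mm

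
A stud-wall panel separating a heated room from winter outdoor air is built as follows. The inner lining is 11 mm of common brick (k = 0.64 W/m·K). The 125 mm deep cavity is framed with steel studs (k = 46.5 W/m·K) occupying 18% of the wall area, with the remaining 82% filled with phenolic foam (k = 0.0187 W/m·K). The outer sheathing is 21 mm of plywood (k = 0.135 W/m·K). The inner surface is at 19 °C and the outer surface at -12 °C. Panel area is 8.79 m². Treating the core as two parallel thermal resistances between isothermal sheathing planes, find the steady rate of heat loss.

Q ≈ 1450 W

Sheathing layers in series; stud and cavity paths in parallel between them.
R_inner = 0.011/(0.64×8.79) = 0.001955 K/W
R_stud  = 0.125/(46.5×0.18×8.79) = 0.001699 K/W
R_cav   = 0.125/(0.0187×0.82×8.79) = 0.9274 K/W
1/R_core = 1/R_stud + 1/R_cav → R_core = 0.001696 K/W
R_outer = 0.021/(0.135×8.79) = 0.0177 K/W
R_total = 0.02135 K/W
Q = ΔT/R_total = 31/0.02135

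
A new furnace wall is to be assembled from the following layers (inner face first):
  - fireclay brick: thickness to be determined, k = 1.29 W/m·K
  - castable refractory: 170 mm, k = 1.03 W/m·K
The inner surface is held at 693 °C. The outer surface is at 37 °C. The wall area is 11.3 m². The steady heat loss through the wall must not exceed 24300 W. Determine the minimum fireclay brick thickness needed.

Treating each layer as a thermal resistance in series:
R_castable refractory = L/(kA) = 0.17/(1.03×11.3) = 0.01461 K/W
Sum of the known resistances R_other = 0.01461 K/W
Required total resistance R_tot = ΔT/Q_allow = 656/24300 = 0.027 K/W
R_fireclay brick = R_tot − R_other = 0.01239 K/W
L = R·k·A = 0.01239×1.29×11.3

L ≈ 181 mm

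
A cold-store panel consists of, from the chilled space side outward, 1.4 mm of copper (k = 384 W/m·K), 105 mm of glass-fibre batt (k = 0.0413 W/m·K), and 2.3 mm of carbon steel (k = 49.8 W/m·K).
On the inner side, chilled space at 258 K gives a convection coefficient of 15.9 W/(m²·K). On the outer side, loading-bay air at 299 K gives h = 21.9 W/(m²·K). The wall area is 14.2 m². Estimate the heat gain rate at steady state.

Using the resistance-network approach (series):
R_inner film = 1/(h_i·A) = 1/(15.9×14.2) = 0.004429 K/W
R_copper = L/(kA) = 0.0014/(384×14.2) = 2.567×10^-7 K/W
R_glass-fibre batt = L/(kA) = 0.105/(0.0413×14.2) = 0.179 K/W
R_carbon steel = L/(kA) = 0.0023/(49.8×14.2) = 3.252×10^-6 K/W
R_outer film = 1/(h_o·A) = 1/(21.9×14.2) = 0.003216 K/W
R_total = 0.1867 K/W
Q = ΔT / R_total = 41 / 0.1867

Q ≈ 220 W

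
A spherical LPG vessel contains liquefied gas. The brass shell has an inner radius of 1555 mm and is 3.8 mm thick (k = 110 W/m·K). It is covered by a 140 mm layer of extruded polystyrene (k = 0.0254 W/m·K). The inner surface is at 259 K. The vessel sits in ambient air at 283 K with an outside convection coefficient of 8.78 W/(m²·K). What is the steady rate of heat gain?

Radial (spherical) resistances in series:
R_brass shell = (1/1.555 − 1/1.5588)/(4π×110) = 1.134×10^-6 K/W
R_extruded polystyrene = (1/1.5588 − 1/1.6988)/(4π×0.0254) = 0.1656 K/W
R_outer film = 1/(h·4πr_o²) = 1/(8.78×4π×1.6988²) = 0.003141 K/W
R_total = 0.1688 K/W
Q = ΔT/R_total = 24/0.1688

Q ≈ 142 W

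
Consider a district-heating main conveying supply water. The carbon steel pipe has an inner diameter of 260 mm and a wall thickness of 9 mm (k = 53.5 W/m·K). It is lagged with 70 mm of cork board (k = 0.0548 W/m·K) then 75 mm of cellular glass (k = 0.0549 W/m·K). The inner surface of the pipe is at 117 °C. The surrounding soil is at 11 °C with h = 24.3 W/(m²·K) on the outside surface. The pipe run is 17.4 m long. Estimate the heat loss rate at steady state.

Cylindrical conduction, so R = ln(r₂/r₁)/(2πkL) per layer, in series:
R_carbon steel pipe wall = ln(139/130)/(2π×53.5×17.4) = 1.144×10^-5 K/W
R_cork board = ln(209/139)/(2π×0.0548×17.4) = 0.06808 K/W
R_cellular glass = ln(284/209)/(2π×0.0549×17.4) = 0.05109 K/W
R_outer film = 1/(h_o·2πr_oL) = 1/(24.3×2π×0.284×17.4) = 0.001325 K/W
R_total = 0.1205 K/W
Q = ΔT/R_total = 106/0.1205

Q ≈ 880 W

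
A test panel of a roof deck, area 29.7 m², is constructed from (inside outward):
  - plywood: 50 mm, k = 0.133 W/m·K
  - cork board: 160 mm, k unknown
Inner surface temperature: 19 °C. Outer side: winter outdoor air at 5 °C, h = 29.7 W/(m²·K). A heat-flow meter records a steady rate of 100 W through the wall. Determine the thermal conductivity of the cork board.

k ≈ 0.0427 W/(m·K)

Using the resistance-network approach (series):
R_plywood = L/(kA) = 0.05/(0.133×29.7) = 0.01266 K/W
R_outer film = 1/(h_o·A) = 1/(29.7×29.7) = 0.001134 K/W
Sum of known resistances R_other = 0.01379 K/W
Total R = ΔT/Q = 14/100 = 0.14 K/W
R_cork board = R_total − R_other = 0.1262 K/W
k = L/(R·A) = 0.16/(0.1262×29.7)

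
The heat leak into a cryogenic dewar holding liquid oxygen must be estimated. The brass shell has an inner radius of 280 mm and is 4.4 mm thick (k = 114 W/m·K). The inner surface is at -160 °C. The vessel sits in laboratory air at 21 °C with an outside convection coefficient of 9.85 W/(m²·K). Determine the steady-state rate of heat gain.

Each spherical layer contributes R = (1/r_i − 1/r_o)/(4πk):
R_brass shell = (1/0.28 − 1/0.2844)/(4π×114) = 3.857×10^-5 K/W
R_outer film = 1/(h·4πr_o²) = 1/(9.85×4π×0.2844²) = 0.09988 K/W
R_total = 0.09992 K/W
Q = ΔT/R_total = 181/0.09992

Q ≈ 1810 W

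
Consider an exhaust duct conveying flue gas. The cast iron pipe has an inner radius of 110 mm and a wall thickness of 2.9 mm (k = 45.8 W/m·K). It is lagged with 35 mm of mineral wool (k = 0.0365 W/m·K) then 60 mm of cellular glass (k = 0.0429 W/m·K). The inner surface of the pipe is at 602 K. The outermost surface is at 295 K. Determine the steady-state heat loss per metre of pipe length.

q′ ≈ 126 W/m

Per-layer cylindrical resistances, series-summed:
R_cast iron pipe wall = ln(112.9/110)/(2π×45.8×1) = 9.043×10^-5 K/W
R_mineral wool = ln(147.9/112.9)/(2π×0.0365×1) = 1.177 K/W
R_cellular glass = ln(207.9/147.9)/(2π×0.0429×1) = 1.263 K/W
R_total = 2.441 K/W
Q = ΔT/R_total = 307/2.441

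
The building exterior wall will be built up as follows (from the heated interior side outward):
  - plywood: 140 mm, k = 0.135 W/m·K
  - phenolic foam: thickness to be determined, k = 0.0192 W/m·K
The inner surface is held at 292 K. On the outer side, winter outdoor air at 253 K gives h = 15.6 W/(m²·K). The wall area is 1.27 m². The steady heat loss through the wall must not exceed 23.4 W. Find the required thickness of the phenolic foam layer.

L ≈ 19.5 mm

Thermal resistances in series:
R_plywood = L/(kA) = 0.14/(0.135×1.27) = 0.8166 K/W
R_outer film = 1/(h_o·A) = 1/(15.6×1.27) = 0.05047 K/W
Sum of the known resistances R_other = 0.867 K/W
Required total resistance R_tot = ΔT/Q_allow = 39/23.4 = 1.667 K/W
R_phenolic foam = R_tot − R_other = 0.7996 K/W
L = R·k·A = 0.7996×0.0192×1.27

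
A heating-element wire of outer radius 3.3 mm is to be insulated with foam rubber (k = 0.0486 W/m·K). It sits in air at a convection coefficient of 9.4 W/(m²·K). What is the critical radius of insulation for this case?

r_cr ≈ 5.17 mm

For a cylinder r_cr = k/h = 0.0486/9.4
r_cr = 5.17 mm; since the bare radius (3.3 mm) is below r_cr, adding a thin layer of insulation will *increase* heat loss.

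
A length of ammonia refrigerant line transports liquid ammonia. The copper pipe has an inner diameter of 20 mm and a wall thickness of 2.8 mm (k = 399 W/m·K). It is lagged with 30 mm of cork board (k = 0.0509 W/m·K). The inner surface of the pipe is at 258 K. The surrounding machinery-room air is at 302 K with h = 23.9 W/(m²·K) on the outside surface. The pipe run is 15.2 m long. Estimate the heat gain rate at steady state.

Q ≈ 170 W

For a radial system each layer contributes R = ln(r_out/r_in)/(2πkL); films add R = 1/(hA).
R_copper pipe wall = ln(12.8/10)/(2π×399×15.2) = 6.478×10^-6 K/W
R_cork board = ln(42.8/12.8)/(2π×0.0509×15.2) = 0.2483 K/W
R_outer film = 1/(h_o·2πr_oL) = 1/(23.9×2π×0.0428×15.2) = 0.01024 K/W
R_total = 0.2586 K/W
Q = ΔT/R_total = 44/0.2586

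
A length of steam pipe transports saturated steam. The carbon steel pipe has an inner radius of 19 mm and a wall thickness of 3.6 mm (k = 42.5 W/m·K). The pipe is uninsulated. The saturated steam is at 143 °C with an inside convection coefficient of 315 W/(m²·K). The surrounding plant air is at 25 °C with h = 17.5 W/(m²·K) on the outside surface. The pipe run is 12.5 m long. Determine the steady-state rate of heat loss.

Q ≈ 3430 W

Per-layer cylindrical resistances, series-summed:
R_inner film = 1/(h_i·2πr₁L) = 1/(315×2π×0.019×12.5) = 0.002127 K/W
R_carbon steel pipe wall = ln(22.6/19)/(2π×42.5×12.5) = 5.198×10^-5 K/W
R_outer film = 1/(h_o·2πr_oL) = 1/(17.5×2π×0.0226×12.5) = 0.03219 K/W
R_total = 0.03437 K/W
Q = ΔT/R_total = 118/0.03437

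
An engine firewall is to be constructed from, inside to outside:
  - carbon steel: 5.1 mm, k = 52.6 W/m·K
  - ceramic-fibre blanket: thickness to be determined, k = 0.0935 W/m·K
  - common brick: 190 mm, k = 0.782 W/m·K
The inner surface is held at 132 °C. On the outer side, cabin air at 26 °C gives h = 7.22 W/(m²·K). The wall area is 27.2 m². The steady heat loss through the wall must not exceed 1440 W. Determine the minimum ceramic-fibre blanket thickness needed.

L ≈ 152 mm

Using the resistance-network approach (series):
R_carbon steel = L/(kA) = 0.0051/(52.6×27.2) = 3.565×10^-6 K/W
R_common brick = L/(kA) = 0.19/(0.782×27.2) = 0.008933 K/W
R_outer film = 1/(h_o·A) = 1/(7.22×27.2) = 0.005092 K/W
Sum of the known resistances R_other = 0.01403 K/W
Required total resistance R_tot = ΔT/Q_allow = 106/1440 = 0.07361 K/W
R_ceramic-fibre blanket = R_tot − R_other = 0.05958 K/W
L = R·k·A = 0.05958×0.0935×27.2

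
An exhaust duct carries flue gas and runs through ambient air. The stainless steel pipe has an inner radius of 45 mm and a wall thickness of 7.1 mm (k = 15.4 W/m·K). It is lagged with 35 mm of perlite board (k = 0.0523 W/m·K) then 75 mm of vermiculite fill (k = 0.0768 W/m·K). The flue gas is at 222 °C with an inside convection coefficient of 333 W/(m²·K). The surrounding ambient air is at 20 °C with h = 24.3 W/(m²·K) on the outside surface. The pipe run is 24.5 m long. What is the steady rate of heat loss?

For a radial system each layer contributes R = ln(r_out/r_in)/(2πkL); films add R = 1/(hA).
R_inner film = 1/(h_i·2πr₁L) = 1/(333×2π×0.045×24.5) = 4.335×10^-4 K/W
R_stainless steel pipe wall = ln(52.1/45)/(2π×15.4×24.5) = 6.18×10^-5 K/W
R_perlite board = ln(87.1/52.1)/(2π×0.0523×24.5) = 0.06383 K/W
R_vermiculite fill = ln(162.1/87.1)/(2π×0.0768×24.5) = 0.05254 K/W
R_outer film = 1/(h_o·2πr_oL) = 1/(24.3×2π×0.1621×24.5) = 0.001649 K/W
R_total = 0.1185 K/W
Q = ΔT/R_total = 202/0.1185

Q ≈ 1700 W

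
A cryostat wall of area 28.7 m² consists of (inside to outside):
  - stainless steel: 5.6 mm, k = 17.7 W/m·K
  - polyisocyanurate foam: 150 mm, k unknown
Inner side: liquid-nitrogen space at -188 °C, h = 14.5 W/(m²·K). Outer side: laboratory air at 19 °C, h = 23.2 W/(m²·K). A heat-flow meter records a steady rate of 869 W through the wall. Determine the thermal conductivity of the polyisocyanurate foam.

Model the wall as resistances in series:
R_inner film = 1/(h_i·A) = 1/(14.5×28.7) = 0.002403 K/W
R_stainless steel = L/(kA) = 0.0056/(17.7×28.7) = 1.102×10^-5 K/W
R_outer film = 1/(h_o·A) = 1/(23.2×28.7) = 0.001502 K/W
Sum of known resistances R_other = 0.003916 K/W
Total R = ΔT/Q = 207/869 = 0.2382 K/W
R_polyisocyanurate foam = R_total − R_other = 0.2343 K/W
k = L/(R·A) = 0.15/(0.2343×28.7)

k ≈ 0.0223 W/(m·K)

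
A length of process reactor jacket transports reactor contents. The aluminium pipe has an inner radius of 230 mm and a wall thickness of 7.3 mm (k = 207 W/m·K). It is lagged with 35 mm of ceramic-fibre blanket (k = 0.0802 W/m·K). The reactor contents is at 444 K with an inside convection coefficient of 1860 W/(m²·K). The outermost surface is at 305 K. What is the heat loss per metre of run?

Cylindrical conduction, so R = ln(r₂/r₁)/(2πkL) per layer, in series:
R_inner film = 1/(h_i·2πr₁L) = 1/(1860×2π×0.23×1) = 3.72×10^-4 K/W
R_aluminium pipe wall = ln(237.3/230)/(2π×207×1) = 2.402×10^-5 K/W
R_ceramic-fibre blanket = ln(272.3/237.3)/(2π×0.0802×1) = 0.273 K/W
R_total = 0.2734 K/W
Q = ΔT/R_total = 139/0.2734

q′ ≈ 508 W/m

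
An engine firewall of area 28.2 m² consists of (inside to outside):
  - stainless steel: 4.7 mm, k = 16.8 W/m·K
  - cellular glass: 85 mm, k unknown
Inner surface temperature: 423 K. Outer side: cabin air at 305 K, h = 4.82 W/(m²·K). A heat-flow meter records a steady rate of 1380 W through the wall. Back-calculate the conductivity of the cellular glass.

k ≈ 0.0386 W/(m·K)

Treating each layer as a thermal resistance in series:
R_stainless steel = L/(kA) = 0.0047/(16.8×28.2) = 9.921×10^-6 K/W
R_outer film = 1/(h_o·A) = 1/(4.82×28.2) = 0.007357 K/W
Sum of known resistances R_other = 0.007367 K/W
Total R = ΔT/Q = 118/1380 = 0.08551 K/W
R_cellular glass = R_total − R_other = 0.07814 K/W
k = L/(R·A) = 0.085/(0.07814×28.2)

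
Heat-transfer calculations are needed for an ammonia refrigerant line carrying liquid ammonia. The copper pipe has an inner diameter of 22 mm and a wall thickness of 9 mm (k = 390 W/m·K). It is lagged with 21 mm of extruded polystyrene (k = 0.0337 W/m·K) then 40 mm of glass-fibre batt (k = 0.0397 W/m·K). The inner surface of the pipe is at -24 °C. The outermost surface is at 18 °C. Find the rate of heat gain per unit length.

Cylindrical conduction, so R = ln(r₂/r₁)/(2πkL) per layer, in series:
R_copper pipe wall = ln(20/11)/(2π×390×1) = 2.44×10^-4 K/W
R_extruded polystyrene = ln(41/20)/(2π×0.0337×1) = 3.39 K/W
R_glass-fibre batt = ln(81/41)/(2π×0.0397×1) = 2.73 K/W
R_total = 6.12 K/W
Q = ΔT/R_total = 42/6.12

q′ ≈ 6.86 W/m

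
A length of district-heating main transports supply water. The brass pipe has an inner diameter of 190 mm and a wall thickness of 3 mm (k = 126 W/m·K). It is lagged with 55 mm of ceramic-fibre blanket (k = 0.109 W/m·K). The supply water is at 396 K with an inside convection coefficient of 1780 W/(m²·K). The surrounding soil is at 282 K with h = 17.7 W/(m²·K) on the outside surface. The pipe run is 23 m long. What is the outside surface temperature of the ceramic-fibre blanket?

Cylindrical conduction, so R = ln(r₂/r₁)/(2πkL) per layer, in series:
R_inner film = 1/(h_i·2πr₁L) = 1/(1780×2π×0.095×23) = 4.092×10^-5 K/W
R_brass pipe wall = ln(98/95)/(2π×126×23) = 1.707×10^-6 K/W
R_ceramic-fibre blanket = ln(153/98)/(2π×0.109×23) = 0.02828 K/W
R_outer film = 1/(h_o·2πr_oL) = 1/(17.7×2π×0.153×23) = 0.002555 K/W
R_total = 0.03088 K/W
Q = ΔT/R_total = 114/0.03088
Q = 3690 W
T_interface = T_inner − Q·ΣR(inner→interface) = 396 − 3690×0.02832

T ≈ 291 K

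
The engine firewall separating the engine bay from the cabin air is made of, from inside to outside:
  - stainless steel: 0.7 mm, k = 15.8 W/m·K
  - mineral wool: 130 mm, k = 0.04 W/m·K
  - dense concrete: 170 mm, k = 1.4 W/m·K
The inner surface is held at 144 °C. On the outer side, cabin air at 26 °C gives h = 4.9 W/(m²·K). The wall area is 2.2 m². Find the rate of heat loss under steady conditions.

Q ≈ 72.6 W

Series thermal resistances:
R_stainless steel = L/(kA) = 0.0007/(15.8×2.2) = 2.014×10^-5 K/W
R_mineral wool = L/(kA) = 0.13/(0.04×2.2) = 1.477 K/W
R_dense concrete = L/(kA) = 0.17/(1.4×2.2) = 0.05519 K/W
R_outer film = 1/(h_o·A) = 1/(4.9×2.2) = 0.09276 K/W
R_total = 1.625 K/W
Q = ΔT / R_total = 118 / 1.625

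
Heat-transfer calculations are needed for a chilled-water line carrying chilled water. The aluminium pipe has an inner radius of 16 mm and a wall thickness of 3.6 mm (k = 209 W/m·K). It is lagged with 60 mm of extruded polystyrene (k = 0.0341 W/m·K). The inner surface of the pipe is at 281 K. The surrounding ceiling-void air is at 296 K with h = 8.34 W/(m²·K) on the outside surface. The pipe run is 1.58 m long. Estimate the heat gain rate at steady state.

Q ≈ 3.5 W

Cylindrical conduction, so R = ln(r₂/r₁)/(2πkL) per layer, in series:
R_aluminium pipe wall = ln(19.6/16)/(2π×209×1.58) = 9.781×10^-5 K/W
R_extruded polystyrene = ln(79.6/19.6)/(2π×0.0341×1.58) = 4.14 K/W
R_outer film = 1/(h_o·2πr_oL) = 1/(8.34×2π×0.0796×1.58) = 0.1517 K/W
R_total = 4.292 K/W
Q = ΔT/R_total = 15/4.292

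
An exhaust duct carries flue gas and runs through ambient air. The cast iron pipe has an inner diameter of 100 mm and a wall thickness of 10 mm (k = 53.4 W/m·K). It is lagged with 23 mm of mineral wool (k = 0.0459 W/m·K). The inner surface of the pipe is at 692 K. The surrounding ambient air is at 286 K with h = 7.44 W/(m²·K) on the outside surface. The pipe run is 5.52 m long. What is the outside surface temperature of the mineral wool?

T ≈ 362 K

For a radial system each layer contributes R = ln(r_out/r_in)/(2πkL); films add R = 1/(hA).
R_cast iron pipe wall = ln(60/50)/(2π×53.4×5.52) = 9.844×10^-5 K/W
R_mineral wool = ln(83/60)/(2π×0.0459×5.52) = 0.2038 K/W
R_outer film = 1/(h_o·2πr_oL) = 1/(7.44×2π×0.083×5.52) = 0.04669 K/W
R_total = 0.2506 K/W
Q = ΔT/R_total = 406/0.2506
Q = 1620 W
T_interface = T_inner − Q·ΣR(inner→interface) = 692 − 1620×0.2039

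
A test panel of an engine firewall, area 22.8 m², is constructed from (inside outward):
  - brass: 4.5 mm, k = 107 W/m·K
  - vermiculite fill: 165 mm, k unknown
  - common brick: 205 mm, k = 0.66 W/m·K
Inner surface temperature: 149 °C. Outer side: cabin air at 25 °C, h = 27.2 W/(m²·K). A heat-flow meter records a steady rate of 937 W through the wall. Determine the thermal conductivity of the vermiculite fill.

Using the resistance-network approach (series):
R_brass = L/(kA) = 0.0045/(107×22.8) = 1.845×10^-6 K/W
R_common brick = L/(kA) = 0.205/(0.66×22.8) = 0.01362 K/W
R_outer film = 1/(h_o·A) = 1/(27.2×22.8) = 0.001612 K/W
Sum of known resistances R_other = 0.01524 K/W
Total R = ΔT/Q = 124/937 = 0.1323 K/W
R_vermiculite fill = R_total − R_other = 0.1171 K/W
k = L/(R·A) = 0.165/(0.1171×22.8)

k ≈ 0.0618 W/(m·K)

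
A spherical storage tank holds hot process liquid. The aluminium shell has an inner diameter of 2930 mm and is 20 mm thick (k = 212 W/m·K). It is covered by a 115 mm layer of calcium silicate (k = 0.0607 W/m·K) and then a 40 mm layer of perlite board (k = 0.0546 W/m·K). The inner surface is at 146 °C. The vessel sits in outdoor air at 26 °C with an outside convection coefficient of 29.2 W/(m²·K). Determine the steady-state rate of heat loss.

Spherical conduction: R = (1/r_in − 1/r_out)/(4πk) per layer; series-sum.
R_aluminium shell = (1/1.465 − 1/1.485)/(4π×212) = 3.451×10^-6 K/W
R_calcium silicate = (1/1.485 − 1/1.6)/(4π×0.0607) = 0.06345 K/W
R_perlite board = (1/1.6 − 1/1.64)/(4π×0.0546) = 0.02222 K/W
R_outer film = 1/(h·4πr_o²) = 1/(29.2×4π×1.64²) = 0.001013 K/W
R_total = 0.08669 K/W
Q = ΔT/R_total = 120/0.08669

Q ≈ 1380 W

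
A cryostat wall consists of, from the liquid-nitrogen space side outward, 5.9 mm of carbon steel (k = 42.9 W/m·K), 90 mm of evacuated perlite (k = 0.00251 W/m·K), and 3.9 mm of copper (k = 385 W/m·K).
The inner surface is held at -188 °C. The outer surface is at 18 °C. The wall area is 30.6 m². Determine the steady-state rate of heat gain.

Q ≈ 176 W

Thermal resistances in series:
R_carbon steel = L/(kA) = 0.0059/(42.9×30.6) = 4.494×10^-6 K/W
R_evacuated perlite = L/(kA) = 0.09/(0.00251×30.6) = 1.172 K/W
R_copper = L/(kA) = 0.0039/(385×30.6) = 3.31×10^-7 K/W
R_total = 1.172 K/W
Q = ΔT / R_total = 206 / 1.172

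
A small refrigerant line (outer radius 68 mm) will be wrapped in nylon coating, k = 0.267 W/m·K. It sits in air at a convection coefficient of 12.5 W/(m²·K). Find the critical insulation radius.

r_cr ≈ 21.4 mm

For a cylinder r_cr = k/h = 0.267/12.5
r_cr = 21.4 mm; since the bare radius (68 mm) is above r_cr, any added insulation will reduce heat loss.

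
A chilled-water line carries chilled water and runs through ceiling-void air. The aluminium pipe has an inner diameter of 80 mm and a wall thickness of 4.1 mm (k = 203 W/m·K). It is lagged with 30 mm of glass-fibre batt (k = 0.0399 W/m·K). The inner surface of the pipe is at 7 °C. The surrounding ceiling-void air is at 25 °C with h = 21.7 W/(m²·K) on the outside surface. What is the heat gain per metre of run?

q′ ≈ 8.3 W/m

Treating each annulus and film as a series resistance:
R_aluminium pipe wall = ln(44.1/40)/(2π×203×1) = 7.65×10^-5 K/W
R_glass-fibre batt = ln(74.1/44.1)/(2π×0.0399×1) = 2.07 K/W
R_outer film = 1/(h_o·2πr_oL) = 1/(21.7×2π×0.0741×1) = 0.09898 K/W
R_total = 2.169 K/W
Q = ΔT/R_total = 18/2.169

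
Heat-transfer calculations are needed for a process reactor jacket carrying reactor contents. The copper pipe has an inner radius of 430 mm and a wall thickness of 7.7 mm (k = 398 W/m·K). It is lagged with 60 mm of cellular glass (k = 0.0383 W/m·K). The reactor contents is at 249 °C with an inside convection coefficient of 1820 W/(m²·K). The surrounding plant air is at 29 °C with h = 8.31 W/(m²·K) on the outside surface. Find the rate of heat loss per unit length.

Per-layer cylindrical resistances, series-summed:
R_inner film = 1/(h_i·2πr₁L) = 1/(1820×2π×0.43×1) = 2.034×10^-4 K/W
R_copper pipe wall = ln(437.7/430)/(2π×398×1) = 7.097×10^-6 K/W
R_cellular glass = ln(497.7/437.7)/(2π×0.0383×1) = 0.5338 K/W
R_outer film = 1/(h_o·2πr_oL) = 1/(8.31×2π×0.4977×1) = 0.03848 K/W
R_total = 0.5725 K/W
Q = ΔT/R_total = 220/0.5725

q′ ≈ 384 W/m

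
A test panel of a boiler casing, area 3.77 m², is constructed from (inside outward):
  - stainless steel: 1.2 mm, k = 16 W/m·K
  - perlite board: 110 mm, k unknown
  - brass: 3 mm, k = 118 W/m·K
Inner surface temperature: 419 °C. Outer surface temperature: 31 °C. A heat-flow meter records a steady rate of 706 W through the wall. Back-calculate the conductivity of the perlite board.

Using the resistance-network approach (series):
R_stainless steel = L/(kA) = 0.0012/(16×3.77) = 1.989×10^-5 K/W
R_brass = L/(kA) = 0.003/(118×3.77) = 6.744×10^-6 K/W
Sum of known resistances R_other = 2.664×10^-5 K/W
Total R = ΔT/Q = 388/706 = 0.5496 K/W
R_perlite board = R_total − R_other = 0.5495 K/W
k = L/(R·A) = 0.11/(0.5495×3.77)

k ≈ 0.0531 W/(m·K)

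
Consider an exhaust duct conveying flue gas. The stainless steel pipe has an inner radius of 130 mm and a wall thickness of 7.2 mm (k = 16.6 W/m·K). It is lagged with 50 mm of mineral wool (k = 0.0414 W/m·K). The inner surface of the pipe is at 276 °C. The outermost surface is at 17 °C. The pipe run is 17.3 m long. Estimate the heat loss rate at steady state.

Q ≈ 3750 W

Radial resistances (cylindrical: R_cond = ln(r_o/r_i)/(2πkL), R_conv = 1/(h·2πrL)):
R_stainless steel pipe wall = ln(137.2/130)/(2π×16.6×17.3) = 2.987×10^-5 K/W
R_mineral wool = ln(187.2/137.2)/(2π×0.0414×17.3) = 0.06905 K/W
R_total = 0.06908 K/W
Q = ΔT/R_total = 259/0.06908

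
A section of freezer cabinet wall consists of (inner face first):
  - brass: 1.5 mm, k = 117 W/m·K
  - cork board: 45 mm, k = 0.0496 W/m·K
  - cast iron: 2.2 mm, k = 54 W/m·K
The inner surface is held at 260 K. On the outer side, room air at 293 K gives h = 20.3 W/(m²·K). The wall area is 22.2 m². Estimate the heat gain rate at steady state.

Q ≈ 766 W

Model the wall as resistances in series:
R_brass = L/(kA) = 0.0015/(117×22.2) = 5.775×10^-7 K/W
R_cork board = L/(kA) = 0.045/(0.0496×22.2) = 0.04087 K/W
R_cast iron = L/(kA) = 0.0022/(54×22.2) = 1.835×10^-6 K/W
R_outer film = 1/(h_o·A) = 1/(20.3×22.2) = 0.002219 K/W
R_total = 0.04309 K/W
Q = ΔT / R_total = 33 / 0.04309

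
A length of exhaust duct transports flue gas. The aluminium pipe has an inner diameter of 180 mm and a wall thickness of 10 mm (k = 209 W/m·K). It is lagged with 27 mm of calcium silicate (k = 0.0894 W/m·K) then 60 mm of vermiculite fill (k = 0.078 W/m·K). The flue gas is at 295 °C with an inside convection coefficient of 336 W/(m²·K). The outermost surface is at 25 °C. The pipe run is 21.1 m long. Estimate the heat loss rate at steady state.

Q ≈ 4670 W

Radial resistances (cylindrical: R_cond = ln(r_o/r_i)/(2πkL), R_conv = 1/(h·2πrL)):
R_inner film = 1/(h_i·2πr₁L) = 1/(336×2π×0.09×21.1) = 2.494×10^-4 K/W
R_aluminium pipe wall = ln(100/90)/(2π×209×21.1) = 3.803×10^-6 K/W
R_calcium silicate = ln(127/100)/(2π×0.0894×21.1) = 0.02017 K/W
R_vermiculite fill = ln(187/127)/(2π×0.078×21.1) = 0.03742 K/W
R_total = 0.05784 K/W
Q = ΔT/R_total = 270/0.05784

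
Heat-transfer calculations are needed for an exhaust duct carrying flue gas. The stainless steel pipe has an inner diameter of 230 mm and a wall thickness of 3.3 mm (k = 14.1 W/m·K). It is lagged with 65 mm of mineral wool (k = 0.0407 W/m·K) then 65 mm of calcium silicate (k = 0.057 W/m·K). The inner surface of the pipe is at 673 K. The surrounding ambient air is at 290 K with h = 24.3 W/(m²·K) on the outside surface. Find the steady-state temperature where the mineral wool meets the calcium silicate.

T ≈ 419 K

Radial resistances (cylindrical: R_cond = ln(r_o/r_i)/(2πkL), R_conv = 1/(h·2πrL)):
R_stainless steel pipe wall = ln(118.3/115)/(2π×14.1×1) = 3.193×10^-4 K/W
R_mineral wool = ln(183.3/118.3)/(2π×0.0407×1) = 1.712 K/W
R_calcium silicate = ln(248.3/183.3)/(2π×0.057×1) = 0.8475 K/W
R_outer film = 1/(h_o·2πr_oL) = 1/(24.3×2π×0.2483×1) = 0.02638 K/W
R_total = 2.587 K/W
Q = ΔT/R_total = 383/2.587
Q = 148 W/m
T_interface = T_inner − Q·ΣR(inner→interface) = 673 − 148×1.713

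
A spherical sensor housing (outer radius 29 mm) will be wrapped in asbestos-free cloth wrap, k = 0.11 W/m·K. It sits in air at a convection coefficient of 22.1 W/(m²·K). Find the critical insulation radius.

r_cr ≈ 9.95 mm

For a sphere r_cr = 2k/h = 2×0.11/22.1
r_cr = 9.95 mm; since the bare radius (29 mm) is above r_cr, any added insulation will reduce heat loss.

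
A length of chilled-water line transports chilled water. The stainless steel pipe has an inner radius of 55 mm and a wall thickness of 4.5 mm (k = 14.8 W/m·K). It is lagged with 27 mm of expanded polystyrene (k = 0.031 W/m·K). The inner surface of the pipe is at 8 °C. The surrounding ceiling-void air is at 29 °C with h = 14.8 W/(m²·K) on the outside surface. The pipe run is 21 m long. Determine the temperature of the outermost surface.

Per-layer cylindrical resistances, series-summed:
R_stainless steel pipe wall = ln(59.5/55)/(2π×14.8×21) = 4.027×10^-5 K/W
R_expanded polystyrene = ln(86.5/59.5)/(2π×0.031×21) = 0.09148 K/W
R_outer film = 1/(h_o·2πr_oL) = 1/(14.8×2π×0.0865×21) = 0.00592 K/W
R_total = 0.09744 K/W
Q = ΔT/R_total = 21/0.09744
Q = 216 W
T_interface = T_inner + Q·ΣR(inner→interface) = 8 + 216×0.09152

T ≈ 27.7 °C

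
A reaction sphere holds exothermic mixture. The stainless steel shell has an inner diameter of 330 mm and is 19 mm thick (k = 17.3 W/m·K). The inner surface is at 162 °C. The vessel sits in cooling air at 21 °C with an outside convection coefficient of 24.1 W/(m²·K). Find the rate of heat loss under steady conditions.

Q ≈ 1400 W

For a spherical shell R = (1/r₁ − 1/r₂)/(4πk); film R = 1/(h·4πr²). In series:
R_stainless steel shell = (1/0.165 − 1/0.184)/(4π×17.3) = 0.002879 K/W
R_outer film = 1/(h·4πr_o²) = 1/(24.1×4π×0.184²) = 0.09753 K/W
R_total = 0.1004 K/W
Q = ΔT/R_total = 141/0.1004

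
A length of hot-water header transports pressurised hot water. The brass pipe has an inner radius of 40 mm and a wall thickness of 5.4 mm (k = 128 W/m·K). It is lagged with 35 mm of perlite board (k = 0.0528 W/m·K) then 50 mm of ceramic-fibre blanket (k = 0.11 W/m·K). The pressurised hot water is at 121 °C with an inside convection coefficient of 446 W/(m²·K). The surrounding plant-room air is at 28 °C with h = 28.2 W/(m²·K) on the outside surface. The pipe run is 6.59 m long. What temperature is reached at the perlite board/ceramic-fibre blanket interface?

T ≈ 55.9 °C

For a radial system each layer contributes R = ln(r_out/r_in)/(2πkL); films add R = 1/(hA).
R_inner film = 1/(h_i·2πr₁L) = 1/(446×2π×0.04×6.59) = 0.001354 K/W
R_brass pipe wall = ln(45.4/40)/(2π×128×6.59) = 2.389×10^-5 K/W
R_perlite board = ln(80.4/45.4)/(2π×0.0528×6.59) = 0.2614 K/W
R_ceramic-fibre blanket = ln(130.4/80.4)/(2π×0.11×6.59) = 0.1062 K/W
R_outer film = 1/(h_o·2πr_oL) = 1/(28.2×2π×0.1304×6.59) = 0.006568 K/W
R_total = 0.3755 K/W
Q = ΔT/R_total = 93/0.3755
Q = 248 W
T_interface = T_inner − Q·ΣR(inner→interface) = 121 − 248×0.2628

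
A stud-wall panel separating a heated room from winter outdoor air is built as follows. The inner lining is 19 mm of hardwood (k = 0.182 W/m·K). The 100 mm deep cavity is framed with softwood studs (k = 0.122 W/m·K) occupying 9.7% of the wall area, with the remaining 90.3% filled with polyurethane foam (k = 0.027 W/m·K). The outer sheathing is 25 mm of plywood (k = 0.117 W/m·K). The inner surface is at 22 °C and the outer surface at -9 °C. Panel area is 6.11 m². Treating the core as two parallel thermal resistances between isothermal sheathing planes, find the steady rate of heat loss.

Q ≈ 61.5 W

Sheathing layers in series; stud and cavity paths in parallel between them.
R_inner = 0.019/(0.182×6.11) = 0.01709 K/W
R_stud  = 0.1/(0.122×0.097×6.11) = 1.383 K/W
R_cav   = 0.1/(0.027×0.903×6.11) = 0.6713 K/W
1/R_core = 1/R_stud + 1/R_cav → R_core = 0.4519 K/W
R_outer = 0.025/(0.117×6.11) = 0.03497 K/W
R_total = 0.504 K/W
Q = ΔT/R_total = 31/0.504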